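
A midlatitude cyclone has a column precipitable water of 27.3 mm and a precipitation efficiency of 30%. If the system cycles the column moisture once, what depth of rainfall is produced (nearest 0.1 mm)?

rainfall ≈ 8.2 mm

Rainfall = ε × PW = 0.30 × 27.3 = 8.2 mm.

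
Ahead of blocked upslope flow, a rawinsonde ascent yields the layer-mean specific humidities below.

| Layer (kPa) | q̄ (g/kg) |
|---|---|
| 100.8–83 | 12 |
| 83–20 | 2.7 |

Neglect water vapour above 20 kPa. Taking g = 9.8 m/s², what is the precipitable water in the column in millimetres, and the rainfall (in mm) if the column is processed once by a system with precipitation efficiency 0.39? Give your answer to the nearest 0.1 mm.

PW ≈ 39.2 mm; rainfall ≈ 15.3 mm

Precipitable water is the column-integrated vapour mass per unit area: PW = (1/g) Σ q̄ Δp, with q in kg/kg and Δp in Pa (1 kg/m² of water = 1 mm).
Layer 100.8–83 kPa: Δp = 178 hPa = 17800 Pa, q̄ = 0.012 kg/kg → 0.012 × 17800 / 9.8 = 21.80 mm
Layer 83–20 kPa: Δp = 630 hPa = 63000 Pa, q̄ = 0.0027 kg/kg → 0.0027 × 63000 / 9.8 = 17.36 mm
PW = 21.80 + 17.36 = 39.16 ≈ 39.2 mm.
Rainfall = ε × PW = 0.39 × 39.2 = 15.3 mm.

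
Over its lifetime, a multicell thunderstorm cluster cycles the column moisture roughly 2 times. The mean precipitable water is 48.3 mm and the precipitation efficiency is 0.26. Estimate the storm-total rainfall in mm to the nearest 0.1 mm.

Each cycle deposits ε × PW = 0.26 × 48.3 = 12.558 mm.
Over 2 cycles: 2 × 12.558 = 25.1 mm.

rainfall ≈ 25.1 mm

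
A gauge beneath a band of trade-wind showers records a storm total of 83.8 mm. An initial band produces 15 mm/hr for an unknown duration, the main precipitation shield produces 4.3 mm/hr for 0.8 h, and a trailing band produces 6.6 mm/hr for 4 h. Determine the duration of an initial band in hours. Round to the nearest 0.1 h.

Known phases: 4.3 × 0.8 + 6.6 × 4 = 3.44 + 26.4 = 29.84 mm.
Remaining depth = 83.8 − 29.84 = 53.96 mm.
Duration = 53.96 / 15 = 3.6 h.

duration ≈ 3.6 h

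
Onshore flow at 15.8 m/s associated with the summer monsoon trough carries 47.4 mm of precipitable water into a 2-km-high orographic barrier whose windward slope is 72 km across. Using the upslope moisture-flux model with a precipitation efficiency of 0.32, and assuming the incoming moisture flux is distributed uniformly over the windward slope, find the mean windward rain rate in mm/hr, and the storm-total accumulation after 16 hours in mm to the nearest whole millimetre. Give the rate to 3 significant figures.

R ≈ 12.0 mm/hr; total ≈ 192 mm

Incoming column moisture flux per unit ridge length: F = V × PW = 15.8 × 47.4 = 748.92 mm·m/s.
Spread over the 72 km slope with efficiency ε = 0.32: R = ε·F/W = 0.32 × 748.92 / 72000 m = 3.329e-03 mm/s.
R = 3.329e-03 × 3600 = 12.0 mm/hr.
Over 16 h: total = 12.0 × 16 = 192 mm.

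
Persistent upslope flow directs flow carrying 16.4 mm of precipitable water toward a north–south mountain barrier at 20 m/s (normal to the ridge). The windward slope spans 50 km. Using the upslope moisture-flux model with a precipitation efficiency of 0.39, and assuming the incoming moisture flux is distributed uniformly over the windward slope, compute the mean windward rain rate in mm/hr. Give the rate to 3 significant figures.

Incoming column moisture flux per unit ridge length: F = V × PW = 20 × 16.4 = 328 mm·m/s.
Spread over the 50 km slope with efficiency ε = 0.39: R = ε·F/W = 0.39 × 328 / 50000 m = 2.558e-03 mm/s.
R = 2.558e-03 × 3600 = 9.21 mm/hr.

R ≈ 9.21 mm/hr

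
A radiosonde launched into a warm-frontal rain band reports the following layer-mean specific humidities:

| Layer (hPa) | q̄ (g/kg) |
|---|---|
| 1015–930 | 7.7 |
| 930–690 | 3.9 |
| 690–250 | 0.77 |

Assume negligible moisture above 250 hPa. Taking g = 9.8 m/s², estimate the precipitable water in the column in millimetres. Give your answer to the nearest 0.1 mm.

Precipitable water is the column-integrated vapour mass per unit area: PW = (1/g) Σ q̄ Δp, with q in kg/kg and Δp in Pa (1 kg/m² of water = 1 mm).
Layer 1015–930 hPa: Δp = 85 hPa = 8500 Pa, q̄ = 0.0077 kg/kg → 0.0077 × 8500 / 9.8 = 6.68 mm
Layer 930–690 hPa: Δp = 240 hPa = 24000 Pa, q̄ = 0.0039 kg/kg → 0.0039 × 24000 / 9.8 = 9.55 mm
Layer 690–250 hPa: Δp = 440 hPa = 44000 Pa, q̄ = 0.00077 kg/kg → 0.00077 × 44000 / 9.8 = 3.46 mm
PW = 6.68 + 9.55 + 3.46 = 19.69 ≈ 19.7 mm.

PW ≈ 19.7 mm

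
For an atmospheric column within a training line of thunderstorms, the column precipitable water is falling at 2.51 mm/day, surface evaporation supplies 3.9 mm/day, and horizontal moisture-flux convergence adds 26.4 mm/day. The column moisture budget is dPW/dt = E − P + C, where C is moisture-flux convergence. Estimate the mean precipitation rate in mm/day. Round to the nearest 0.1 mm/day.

dPW/dt = -2.51 mm/day.
P = E + C − dPW/dt = 3.9 + (26.4) − (-2.51) = 32.8 mm/day.

P ≈ 32.8 mm/day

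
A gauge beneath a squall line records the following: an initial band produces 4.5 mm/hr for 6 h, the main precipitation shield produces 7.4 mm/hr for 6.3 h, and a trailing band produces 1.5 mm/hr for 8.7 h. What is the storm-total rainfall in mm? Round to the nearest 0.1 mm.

total ≈ 86.7 mm

Total = Σ Rᵢ Δtᵢ = 4.5 × 6 + 7.4 × 6.3 + 1.5 × 8.7
      = 27 + 46.62 + 13.05 = 86.7 mm.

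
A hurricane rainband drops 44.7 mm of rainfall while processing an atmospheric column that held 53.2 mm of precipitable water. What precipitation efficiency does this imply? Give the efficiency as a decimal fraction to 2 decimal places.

ε ≈ 0.84

ε = rainfall / PW = 44.7 / 53.2 = 0.84.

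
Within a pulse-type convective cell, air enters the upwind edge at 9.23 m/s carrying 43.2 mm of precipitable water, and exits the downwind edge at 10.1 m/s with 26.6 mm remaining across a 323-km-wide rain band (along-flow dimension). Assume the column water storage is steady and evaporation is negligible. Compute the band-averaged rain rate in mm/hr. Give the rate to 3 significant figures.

R ≈ 1.45 mm/hr

Column moisture flux per unit crosswind length is F = V × PW.
Inflow: F_in = 9.23 × 43.2 = 398.736 mm·m/s
Outflow: F_out = 10.1 × 26.6 = 268.66 mm·m/s
Steady-state rate R = (F_in − F_out)/L = (398.736 − 268.66) / 323000 m = 4.027e-04 mm/s.
R = 4.027e-04 × 3600 = 1.45 mm/hr.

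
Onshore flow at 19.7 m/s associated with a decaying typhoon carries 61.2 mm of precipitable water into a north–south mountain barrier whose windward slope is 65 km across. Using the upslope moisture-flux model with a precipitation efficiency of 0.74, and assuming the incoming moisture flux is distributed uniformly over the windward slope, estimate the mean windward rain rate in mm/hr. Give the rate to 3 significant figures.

Incoming column moisture flux per unit ridge length: F = V × PW = 19.7 × 61.2 = 1205.64 mm·m/s.
Spread over the 65 km slope with efficiency ε = 0.74: R = ε·F/W = 0.74 × 1205.64 / 65000 m = 1.373e-02 mm/s.
R = 1.373e-02 × 3600 = 49.4 mm/hr.

R ≈ 49.4 mm/hr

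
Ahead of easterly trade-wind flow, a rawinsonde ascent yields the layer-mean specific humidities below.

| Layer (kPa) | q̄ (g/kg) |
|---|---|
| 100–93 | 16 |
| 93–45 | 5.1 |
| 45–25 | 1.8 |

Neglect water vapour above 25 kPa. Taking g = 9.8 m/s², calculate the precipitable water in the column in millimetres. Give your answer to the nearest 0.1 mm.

PW ≈ 40.1 mm

Precipitable water is the column-integrated vapour mass per unit area: PW = (1/g) Σ q̄ Δp, with q in kg/kg and Δp in Pa (1 kg/m² of water = 1 mm).
Layer 100–93 kPa: Δp = 70 hPa = 7000 Pa, q̄ = 0.016 kg/kg → 0.016 × 7000 / 9.8 = 11.43 mm
Layer 93–45 kPa: Δp = 480 hPa = 48000 Pa, q̄ = 0.0051 kg/kg → 0.0051 × 48000 / 9.8 = 24.98 mm
Layer 45–25 kPa: Δp = 200 hPa = 20000 Pa, q̄ = 0.0018 kg/kg → 0.0018 × 20000 / 9.8 = 3.67 mm
PW = 11.43 + 24.98 + 3.67 = 40.08 ≈ 40.1 mm.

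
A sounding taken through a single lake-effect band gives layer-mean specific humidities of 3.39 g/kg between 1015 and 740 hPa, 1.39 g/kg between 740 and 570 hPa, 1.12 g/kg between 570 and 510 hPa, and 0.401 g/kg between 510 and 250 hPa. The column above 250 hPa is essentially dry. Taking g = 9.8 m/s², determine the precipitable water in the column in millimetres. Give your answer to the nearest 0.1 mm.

Precipitable water is the column-integrated vapour mass per unit area: PW = (1/g) Σ q̄ Δp, with q in kg/kg and Δp in Pa (1 kg/m² of water = 1 mm).
Layer 1015–740 hPa: Δp = 275 hPa = 27500 Pa, q̄ = 0.00339 kg/kg → 0.00339 × 27500 / 9.8 = 9.51 mm
Layer 740–570 hPa: Δp = 170 hPa = 17000 Pa, q̄ = 0.00139 kg/kg → 0.00139 × 17000 / 9.8 = 2.41 mm
Layer 570–510 hPa: Δp = 60 hPa = 6000 Pa, q̄ = 0.00112 kg/kg → 0.00112 × 6000 / 9.8 = 0.69 mm
Layer 510–250 hPa: Δp = 260 hPa = 26000 Pa, q̄ = 0.000401 kg/kg → 0.000401 × 26000 / 9.8 = 1.06 mm
PW = 9.51 + 2.41 + 0.69 + 1.06 = 13.67 ≈ 13.7 mm.

PW ≈ 13.7 mm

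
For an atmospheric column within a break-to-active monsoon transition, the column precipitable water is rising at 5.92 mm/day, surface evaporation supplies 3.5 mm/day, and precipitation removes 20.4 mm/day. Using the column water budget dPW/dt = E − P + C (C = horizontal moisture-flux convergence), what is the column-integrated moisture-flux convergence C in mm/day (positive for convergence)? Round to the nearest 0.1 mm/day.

dPW/dt = +5.92 mm/day.
C = dPW/dt − E + P = (+5.92) − 3.5 + 20.4 = 22.8 mm/day.

C ≈ 22.8 mm/day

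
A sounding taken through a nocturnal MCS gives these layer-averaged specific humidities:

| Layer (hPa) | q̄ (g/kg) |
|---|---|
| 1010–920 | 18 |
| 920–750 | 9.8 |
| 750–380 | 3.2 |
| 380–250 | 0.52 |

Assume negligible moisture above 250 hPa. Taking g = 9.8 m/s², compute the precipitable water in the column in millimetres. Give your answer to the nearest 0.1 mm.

Precipitable water is the column-integrated vapour mass per unit area: PW = (1/g) Σ q̄ Δp, with q in kg/kg and Δp in Pa (1 kg/m² of water = 1 mm).
Layer 1010–920 hPa: Δp = 90 hPa = 9000 Pa, q̄ = 0.018 kg/kg → 0.018 × 9000 / 9.8 = 16.53 mm
Layer 920–750 hPa: Δp = 170 hPa = 17000 Pa, q̄ = 0.0098 kg/kg → 0.0098 × 17000 / 9.8 = 17.00 mm
Layer 750–380 hPa: Δp = 370 hPa = 37000 Pa, q̄ = 0.0032 kg/kg → 0.0032 × 37000 / 9.8 = 12.08 mm
Layer 380–250 hPa: Δp = 130 hPa = 13000 Pa, q̄ = 0.00052 kg/kg → 0.00052 × 13000 / 9.8 = 0.69 mm
PW = 16.53 + 17.00 + 12.08 + 0.69 = 46.30 ≈ 46.3 mm.

PW ≈ 46.3 mm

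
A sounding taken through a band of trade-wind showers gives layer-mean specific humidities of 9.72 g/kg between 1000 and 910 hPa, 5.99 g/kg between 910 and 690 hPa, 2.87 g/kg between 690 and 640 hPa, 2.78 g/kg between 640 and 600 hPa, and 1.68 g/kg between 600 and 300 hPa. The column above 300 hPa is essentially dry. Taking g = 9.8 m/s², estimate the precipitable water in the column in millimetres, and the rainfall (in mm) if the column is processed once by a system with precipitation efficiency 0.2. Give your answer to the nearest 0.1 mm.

Precipitable water is the column-integrated vapour mass per unit area: PW = (1/g) Σ q̄ Δp, with q in kg/kg and Δp in Pa (1 kg/m² of water = 1 mm).
Layer 1000–910 hPa: Δp = 90 hPa = 9000 Pa, q̄ = 0.00972 kg/kg → 0.00972 × 9000 / 9.8 = 8.93 mm
Layer 910–690 hPa: Δp = 220 hPa = 22000 Pa, q̄ = 0.00599 kg/kg → 0.00599 × 22000 / 9.8 = 13.45 mm
Layer 690–640 hPa: Δp = 50 hPa = 5000 Pa, q̄ = 0.00287 kg/kg → 0.00287 × 5000 / 9.8 = 1.46 mm
Layer 640–600 hPa: Δp = 40 hPa = 4000 Pa, q̄ = 0.00278 kg/kg → 0.00278 × 4000 / 9.8 = 1.13 mm
Layer 600–300 hPa: Δp = 300 hPa = 30000 Pa, q̄ = 0.00168 kg/kg → 0.00168 × 30000 / 9.8 = 5.14 mm
PW = 8.93 + 13.45 + 1.46 + 1.13 + 5.14 = 30.11 ≈ 30.1 mm.
Rainfall = ε × PW = 0.2 × 30.1 = 6.0 mm.

PW ≈ 30.1 mm; rainfall ≈ 6.0 mm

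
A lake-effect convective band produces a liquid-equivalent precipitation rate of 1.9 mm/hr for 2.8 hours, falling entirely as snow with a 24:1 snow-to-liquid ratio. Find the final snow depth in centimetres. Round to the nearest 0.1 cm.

Liquid-equivalent depth = 1.9 × 2.8 = 5.32 mm.
Snow depth = 5.32 mm × 24 = 127.68 mm = 12.8 cm.

snow depth ≈ 12.8 cm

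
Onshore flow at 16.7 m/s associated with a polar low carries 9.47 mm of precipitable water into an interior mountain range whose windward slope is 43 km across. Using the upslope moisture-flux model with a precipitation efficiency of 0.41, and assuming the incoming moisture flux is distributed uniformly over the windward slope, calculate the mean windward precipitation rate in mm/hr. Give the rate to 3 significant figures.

R ≈ 5.43 mm/hr

Incoming column moisture flux per unit ridge length: F = V × PW = 16.7 × 9.47 = 158.149 mm·m/s.
Spread over the 43 km slope with efficiency ε = 0.41: R = ε·F/W = 0.41 × 158.149 / 43000 m = 1.508e-03 mm/s.
R = 1.508e-03 × 3600 = 5.43 mm/hr.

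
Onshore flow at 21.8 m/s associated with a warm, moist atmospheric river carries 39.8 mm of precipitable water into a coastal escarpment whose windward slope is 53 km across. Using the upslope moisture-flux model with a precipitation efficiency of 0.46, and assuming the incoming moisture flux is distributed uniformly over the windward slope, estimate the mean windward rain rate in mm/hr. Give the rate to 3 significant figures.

Incoming column moisture flux per unit ridge length: F = V × PW = 21.8 × 39.8 = 867.64 mm·m/s.
Spread over the 53 km slope with efficiency ε = 0.46: R = ε·F/W = 0.46 × 867.64 / 53000 m = 7.530e-03 mm/s.
R = 7.530e-03 × 3600 = 27.1 mm/hr.

R ≈ 27.1 mm/hr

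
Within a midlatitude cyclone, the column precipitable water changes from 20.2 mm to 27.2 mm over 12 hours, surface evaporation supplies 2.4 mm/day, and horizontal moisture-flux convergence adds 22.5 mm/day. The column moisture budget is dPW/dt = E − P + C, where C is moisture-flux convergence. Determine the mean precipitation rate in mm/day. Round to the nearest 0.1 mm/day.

P ≈ 10.9 mm/day

dPW/dt = (27.2 − 20.2) mm / (12/24 day) = +14.000 mm/day.
P = E + C − dPW/dt = 2.4 + (22.5) − (+14.000) = 10.9 mm/day.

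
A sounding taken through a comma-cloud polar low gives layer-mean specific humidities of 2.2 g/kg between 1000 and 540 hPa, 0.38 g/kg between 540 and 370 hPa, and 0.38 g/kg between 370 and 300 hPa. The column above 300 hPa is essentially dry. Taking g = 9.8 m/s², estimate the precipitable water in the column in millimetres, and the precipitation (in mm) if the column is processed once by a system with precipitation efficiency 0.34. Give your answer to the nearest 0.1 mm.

Precipitable water is the column-integrated vapour mass per unit area: PW = (1/g) Σ q̄ Δp, with q in kg/kg and Δp in Pa (1 kg/m² of water = 1 mm).
Layer 1000–540 hPa: Δp = 460 hPa = 46000 Pa, q̄ = 0.0022 kg/kg → 0.0022 × 46000 / 9.8 = 10.33 mm
Layer 540–370 hPa: Δp = 170 hPa = 17000 Pa, q̄ = 0.00038 kg/kg → 0.00038 × 17000 / 9.8 = 0.66 mm
Layer 370–300 hPa: Δp = 70 hPa = 7000 Pa, q̄ = 0.00038 kg/kg → 0.00038 × 7000 / 9.8 = 0.27 mm
PW = 10.33 + 0.66 + 0.27 = 11.26 ≈ 11.3 mm.
Precipitation = ε × PW = 0.34 × 11.3 = 3.8 mm.

PW ≈ 11.3 mm; precipitation ≈ 3.8 mm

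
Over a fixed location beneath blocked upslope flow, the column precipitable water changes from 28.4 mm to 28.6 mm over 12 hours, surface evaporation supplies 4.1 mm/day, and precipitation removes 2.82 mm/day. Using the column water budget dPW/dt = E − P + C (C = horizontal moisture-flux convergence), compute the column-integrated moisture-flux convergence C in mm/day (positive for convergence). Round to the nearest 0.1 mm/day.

dPW/dt = (28.6 − 28.4) mm / (12/24 day) = +0.400 mm/day.
C = dPW/dt − E + P = (+0.400) − 4.1 + 2.82 = -0.9 mm/day.

C ≈ -0.9 mm/day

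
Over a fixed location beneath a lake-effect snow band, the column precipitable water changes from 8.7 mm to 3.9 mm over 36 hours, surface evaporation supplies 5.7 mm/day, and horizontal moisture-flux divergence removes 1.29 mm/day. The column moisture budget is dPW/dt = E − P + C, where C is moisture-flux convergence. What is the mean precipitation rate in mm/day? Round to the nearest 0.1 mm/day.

dPW/dt = (3.9 − 8.7) mm / (36/24 day) = -3.200 mm/day.
P = E + C − dPW/dt = 5.7 + (-1.29) − (-3.200) = 7.6 mm/day.

P ≈ 7.6 mm/day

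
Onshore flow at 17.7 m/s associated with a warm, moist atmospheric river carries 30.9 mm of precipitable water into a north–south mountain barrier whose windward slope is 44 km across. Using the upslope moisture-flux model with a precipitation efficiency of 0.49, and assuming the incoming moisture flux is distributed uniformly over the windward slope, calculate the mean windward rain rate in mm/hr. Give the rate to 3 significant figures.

Incoming column moisture flux per unit ridge length: F = V × PW = 17.7 × 30.9 = 546.93 mm·m/s.
Spread over the 44 km slope with efficiency ε = 0.49: R = ε·F/W = 0.49 × 546.93 / 44000 m = 6.091e-03 mm/s.
R = 6.091e-03 × 3600 = 21.9 mm/hr.

R ≈ 21.9 mm/hr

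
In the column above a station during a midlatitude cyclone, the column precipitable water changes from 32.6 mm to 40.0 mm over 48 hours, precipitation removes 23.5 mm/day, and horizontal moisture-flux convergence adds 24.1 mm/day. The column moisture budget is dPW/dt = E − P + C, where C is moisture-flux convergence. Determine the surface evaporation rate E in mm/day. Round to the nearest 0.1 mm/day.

dPW/dt = (40.0 − 32.6) mm / (48/24 day) = +3.700 mm/day.
E = dPW/dt + P − C = (+3.700) + 23.5 − (24.1) = 3.1 mm/day.

E ≈ 3.1 mm/day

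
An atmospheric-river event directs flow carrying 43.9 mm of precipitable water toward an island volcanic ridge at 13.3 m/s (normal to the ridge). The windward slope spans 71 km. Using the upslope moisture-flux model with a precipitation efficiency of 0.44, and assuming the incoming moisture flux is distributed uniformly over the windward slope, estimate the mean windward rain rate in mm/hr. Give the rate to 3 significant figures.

R ≈ 13.0 mm/hr

Incoming column moisture flux per unit ridge length: F = V × PW = 13.3 × 43.9 = 583.87 mm·m/s.
Spread over the 71 km slope with efficiency ε = 0.44: R = ε·F/W = 0.44 × 583.87 / 71000 m = 3.618e-03 mm/s.
R = 3.618e-03 × 3600 = 13.0 mm/hr.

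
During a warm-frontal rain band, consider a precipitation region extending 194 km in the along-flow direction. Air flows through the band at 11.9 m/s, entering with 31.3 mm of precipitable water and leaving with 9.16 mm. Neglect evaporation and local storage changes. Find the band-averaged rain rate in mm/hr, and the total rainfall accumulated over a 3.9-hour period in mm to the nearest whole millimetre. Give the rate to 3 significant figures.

Column moisture flux per unit crosswind length is F = V × PW.
Inflow: F_in = 11.9 × 31.3 = 372.47 mm·m/s
Outflow: F_out = 11.9 × 9.16 = 109.004 mm·m/s
Steady-state rate R = (F_in − F_out)/L = (372.47 − 109.004) / 194000 m = 1.358e-03 mm/s.
R = 1.358e-03 × 3600 = 4.89 mm/hr.
Over 3.9 h: total = 4.89 × 3.9 = 19.071 ≈ 19 mm.

R ≈ 4.89 mm/hr; total ≈ 19 mm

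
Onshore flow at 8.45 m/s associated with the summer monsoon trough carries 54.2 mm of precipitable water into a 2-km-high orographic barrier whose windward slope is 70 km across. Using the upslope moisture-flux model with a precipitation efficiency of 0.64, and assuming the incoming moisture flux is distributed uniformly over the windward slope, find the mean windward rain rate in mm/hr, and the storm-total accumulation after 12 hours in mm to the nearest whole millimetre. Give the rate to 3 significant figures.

Incoming column moisture flux per unit ridge length: F = V × PW = 8.45 × 54.2 = 457.99 mm·m/s.
Spread over the 70 km slope with efficiency ε = 0.64: R = ε·F/W = 0.64 × 457.99 / 70000 m = 4.187e-03 mm/s.
R = 4.187e-03 × 3600 = 15.1 mm/hr.
Over 12 h: total = 15.1 × 12 = 181.2 ≈ 181 mm.

R ≈ 15.1 mm/hr; total ≈ 181 mm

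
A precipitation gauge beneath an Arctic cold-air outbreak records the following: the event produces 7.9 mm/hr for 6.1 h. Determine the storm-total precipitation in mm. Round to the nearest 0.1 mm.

total ≈ 48.2 mm

Total = Σ Rᵢ Δtᵢ = 7.9 × 6.1
      = 48.19 = 48.2 mm.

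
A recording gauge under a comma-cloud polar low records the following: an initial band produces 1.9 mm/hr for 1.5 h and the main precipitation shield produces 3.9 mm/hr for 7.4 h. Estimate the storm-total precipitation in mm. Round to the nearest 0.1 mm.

total ≈ 31.7 mm

Total = Σ Rᵢ Δtᵢ = 1.9 × 1.5 + 3.9 × 7.4
      = 2.85 + 28.86 = 31.7 mm.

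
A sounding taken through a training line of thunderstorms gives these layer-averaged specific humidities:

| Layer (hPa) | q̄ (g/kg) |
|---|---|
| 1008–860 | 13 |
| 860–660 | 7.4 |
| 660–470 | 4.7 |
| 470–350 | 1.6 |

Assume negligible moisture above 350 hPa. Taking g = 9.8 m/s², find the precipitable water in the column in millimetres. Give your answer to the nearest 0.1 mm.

PW ≈ 45.8 mm

Precipitable water is the column-integrated vapour mass per unit area: PW = (1/g) Σ q̄ Δp, with q in kg/kg and Δp in Pa (1 kg/m² of water = 1 mm).
Layer 1008–860 hPa: Δp = 148 hPa = 14800 Pa, q̄ = 0.013 kg/kg → 0.013 × 14800 / 9.8 = 19.63 mm
Layer 860–660 hPa: Δp = 200 hPa = 20000 Pa, q̄ = 0.0074 kg/kg → 0.0074 × 20000 / 9.8 = 15.10 mm
Layer 660–470 hPa: Δp = 190 hPa = 19000 Pa, q̄ = 0.0047 kg/kg → 0.0047 × 19000 / 9.8 = 9.11 mm
Layer 470–350 hPa: Δp = 120 hPa = 12000 Pa, q̄ = 0.0016 kg/kg → 0.0016 × 12000 / 9.8 = 1.96 mm
PW = 19.63 + 15.10 + 9.11 + 1.96 = 45.80 ≈ 45.8 mm.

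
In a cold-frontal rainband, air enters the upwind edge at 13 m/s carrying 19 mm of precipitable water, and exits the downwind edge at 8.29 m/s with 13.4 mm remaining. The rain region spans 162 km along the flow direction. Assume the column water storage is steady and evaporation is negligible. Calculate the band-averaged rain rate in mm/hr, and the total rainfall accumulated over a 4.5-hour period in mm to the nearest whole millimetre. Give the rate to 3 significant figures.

R ≈ 3.02 mm/hr; total ≈ 14 mm

Column moisture flux per unit crosswind length is F = V × PW.
Inflow: F_in = 13 × 19 = 247 mm·m/s
Outflow: F_out = 8.29 × 13.4 = 111.086 mm·m/s
Steady-state rate R = (F_in − F_out)/L = (247 − 111.086) / 162000 m = 8.390e-04 mm/s.
R = 8.390e-04 × 3600 = 3.02 mm/hr.
Over 4.5 h: total = 3.02 × 4.5 = 13.59 ≈ 14 mm.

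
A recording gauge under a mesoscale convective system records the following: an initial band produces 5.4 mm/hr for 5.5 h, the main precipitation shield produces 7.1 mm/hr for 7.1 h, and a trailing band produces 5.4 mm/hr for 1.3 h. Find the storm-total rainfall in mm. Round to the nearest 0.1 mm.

Total = Σ Rᵢ Δtᵢ = 5.4 × 5.5 + 7.1 × 7.1 + 5.4 × 1.3
      = 29.7 + 50.41 + 7.02 = 87.1 mm.

total ≈ 87.1 mm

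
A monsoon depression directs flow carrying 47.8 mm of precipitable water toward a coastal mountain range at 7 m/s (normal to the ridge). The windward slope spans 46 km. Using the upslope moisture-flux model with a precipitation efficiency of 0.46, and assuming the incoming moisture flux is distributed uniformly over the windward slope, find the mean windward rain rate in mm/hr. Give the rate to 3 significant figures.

R ≈ 12.0 mm/hr

Incoming column moisture flux per unit ridge length: F = V × PW = 7 × 47.8 = 334.6 mm·m/s.
Spread over the 46 km slope with efficiency ε = 0.46: R = ε·F/W = 0.46 × 334.6 / 46000 m = 3.346e-03 mm/s.
R = 3.346e-03 × 3600 = 12.0 mm/hr.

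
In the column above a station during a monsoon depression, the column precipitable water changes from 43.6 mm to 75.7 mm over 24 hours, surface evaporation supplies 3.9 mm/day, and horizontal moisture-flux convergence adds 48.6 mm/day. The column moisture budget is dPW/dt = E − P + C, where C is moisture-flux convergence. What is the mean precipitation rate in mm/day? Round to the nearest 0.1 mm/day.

P ≈ 20.4 mm/day

dPW/dt = (75.7 − 43.6) mm / (24/24 day) = +32.100 mm/day.
P = E + C − dPW/dt = 3.9 + (48.6) − (+32.100) = 20.4 mm/day.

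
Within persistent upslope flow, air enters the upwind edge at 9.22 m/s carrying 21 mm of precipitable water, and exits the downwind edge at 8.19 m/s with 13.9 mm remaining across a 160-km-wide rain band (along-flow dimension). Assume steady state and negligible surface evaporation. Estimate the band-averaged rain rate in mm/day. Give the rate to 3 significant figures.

Column moisture flux per unit crosswind length is F = V × PW.
Inflow: F_in = 9.22 × 21 = 193.62 mm·m/s
Outflow: F_out = 8.19 × 13.9 = 113.841 mm·m/s
Steady-state rate R = (F_in − F_out)/L = (193.62 − 113.841) / 160000 m = 4.986e-04 mm/s.
R = 4.986e-04 × 3600 × 24 = 43.1 mm/day.

R ≈ 43.1 mm/day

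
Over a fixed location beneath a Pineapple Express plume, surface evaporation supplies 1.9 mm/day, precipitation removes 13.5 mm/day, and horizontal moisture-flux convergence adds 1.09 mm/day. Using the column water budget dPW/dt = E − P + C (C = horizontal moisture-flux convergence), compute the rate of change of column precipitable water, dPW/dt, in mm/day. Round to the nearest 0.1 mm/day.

dPW/dt = E − P + C = 1.9 − 13.5 + (1.09) = -10.5 mm/day.

dPW/dt ≈ -10.5 mm/day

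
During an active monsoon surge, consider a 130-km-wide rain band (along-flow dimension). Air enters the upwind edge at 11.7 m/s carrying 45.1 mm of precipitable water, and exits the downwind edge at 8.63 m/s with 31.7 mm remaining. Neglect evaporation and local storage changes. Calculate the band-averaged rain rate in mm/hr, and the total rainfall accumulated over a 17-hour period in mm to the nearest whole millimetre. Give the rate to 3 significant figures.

R ≈ 7.04 mm/hr; total ≈ 120 mm

Column moisture flux per unit crosswind length is F = V × PW.
Inflow: F_in = 11.7 × 45.1 = 527.67 mm·m/s
Outflow: F_out = 8.63 × 31.7 = 273.571 mm·m/s
Steady-state rate R = (F_in − F_out)/L = (527.67 − 273.571) / 130000 m = 1.955e-03 mm/s.
R = 1.955e-03 × 3600 = 7.04 mm/hr.
Over 17 h: total = 7.04 × 17 = 119.68 ≈ 120 mm.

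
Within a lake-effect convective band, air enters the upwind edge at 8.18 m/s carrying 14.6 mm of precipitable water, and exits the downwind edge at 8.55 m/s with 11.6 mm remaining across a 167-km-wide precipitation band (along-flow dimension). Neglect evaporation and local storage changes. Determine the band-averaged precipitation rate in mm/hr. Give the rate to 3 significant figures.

R ≈ 0.436 mm/hr

Column moisture flux per unit crosswind length is F = V × PW.
Inflow: F_in = 8.18 × 14.6 = 119.428 mm·m/s
Outflow: F_out = 8.55 × 11.6 = 99.18 mm·m/s
Steady-state rate R = (F_in − F_out)/L = (119.428 − 99.18) / 167000 m = 1.212e-04 mm/s.
R = 1.212e-04 × 3600 = 0.436 mm/hr.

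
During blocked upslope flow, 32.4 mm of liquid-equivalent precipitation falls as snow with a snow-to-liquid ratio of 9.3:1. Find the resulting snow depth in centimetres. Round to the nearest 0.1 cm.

snow depth ≈ 30.1 cm

Snow depth = liquid × ratio = 32.4 mm × 9.3 = 301.32 mm = 30.1 cm.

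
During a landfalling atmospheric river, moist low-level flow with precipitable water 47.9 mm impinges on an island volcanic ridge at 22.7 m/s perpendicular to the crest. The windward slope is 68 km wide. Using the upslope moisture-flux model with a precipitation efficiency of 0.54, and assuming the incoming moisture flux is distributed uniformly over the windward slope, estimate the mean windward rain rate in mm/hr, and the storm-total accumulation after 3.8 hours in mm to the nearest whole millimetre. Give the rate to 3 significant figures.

Incoming column moisture flux per unit ridge length: F = V × PW = 22.7 × 47.9 = 1087.33 mm·m/s.
Spread over the 68 km slope with efficiency ε = 0.54: R = ε·F/W = 0.54 × 1087.33 / 68000 m = 8.635e-03 mm/s.
R = 8.635e-03 × 3600 = 31.1 mm/hr.
Over 3.8 h: total = 31.1 × 3.8 = 118.18 ≈ 118 mm.

R ≈ 31.1 mm/hr; total ≈ 118 mm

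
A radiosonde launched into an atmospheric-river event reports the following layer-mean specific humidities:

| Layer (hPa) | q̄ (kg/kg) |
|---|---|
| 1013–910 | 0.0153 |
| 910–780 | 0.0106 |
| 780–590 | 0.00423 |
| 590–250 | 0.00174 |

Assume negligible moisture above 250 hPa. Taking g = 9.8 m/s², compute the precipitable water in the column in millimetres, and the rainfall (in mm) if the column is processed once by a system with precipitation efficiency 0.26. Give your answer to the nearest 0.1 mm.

Precipitable water is the column-integrated vapour mass per unit area: PW = (1/g) Σ q̄ Δp, with q in kg/kg and Δp in Pa (1 kg/m² of water = 1 mm).
Layer 1013–910 hPa: Δp = 103 hPa = 10300 Pa, q̄ = 0.0153 kg/kg → 0.0153 × 10300 / 9.8 = 16.08 mm
Layer 910–780 hPa: Δp = 130 hPa = 13000 Pa, q̄ = 0.0106 kg/kg → 0.0106 × 13000 / 9.8 = 14.06 mm
Layer 780–590 hPa: Δp = 190 hPa = 19000 Pa, q̄ = 0.00423 kg/kg → 0.00423 × 19000 / 9.8 = 8.20 mm
Layer 590–250 hPa: Δp = 340 hPa = 34000 Pa, q̄ = 0.00174 kg/kg → 0.00174 × 34000 / 9.8 = 6.04 mm
PW = 16.08 + 14.06 + 8.20 + 6.04 = 44.38 ≈ 44.4 mm.
Rainfall = ε × PW = 0.26 × 44.4 = 11.5 mm.

PW ≈ 44.4 mm; rainfall ≈ 11.5 mm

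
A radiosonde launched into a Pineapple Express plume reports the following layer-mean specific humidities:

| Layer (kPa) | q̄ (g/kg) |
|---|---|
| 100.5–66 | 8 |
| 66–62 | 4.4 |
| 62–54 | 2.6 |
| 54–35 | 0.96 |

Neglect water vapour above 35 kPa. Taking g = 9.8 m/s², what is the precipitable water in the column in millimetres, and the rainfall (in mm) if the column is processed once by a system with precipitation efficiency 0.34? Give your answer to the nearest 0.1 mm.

PW ≈ 33.9 mm; rainfall ≈ 11.5 mm

Precipitable water is the column-integrated vapour mass per unit area: PW = (1/g) Σ q̄ Δp, with q in kg/kg and Δp in Pa (1 kg/m² of water = 1 mm).
Layer 100.5–66 kPa: Δp = 345 hPa = 34500 Pa, q̄ = 0.008 kg/kg → 0.008 × 34500 / 9.8 = 28.16 mm
Layer 66–62 kPa: Δp = 40 hPa = 4000 Pa, q̄ = 0.0044 kg/kg → 0.0044 × 4000 / 9.8 = 1.80 mm
Layer 62–54 kPa: Δp = 80 hPa = 8000 Pa, q̄ = 0.0026 kg/kg → 0.0026 × 8000 / 9.8 = 2.12 mm
Layer 54–35 kPa: Δp = 190 hPa = 19000 Pa, q̄ = 0.00096 kg/kg → 0.00096 × 19000 / 9.8 = 1.86 mm
PW = 28.16 + 1.80 + 2.12 + 1.86 = 33.94 ≈ 33.9 mm.
Rainfall = ε × PW = 0.34 × 33.9 = 11.5 mm.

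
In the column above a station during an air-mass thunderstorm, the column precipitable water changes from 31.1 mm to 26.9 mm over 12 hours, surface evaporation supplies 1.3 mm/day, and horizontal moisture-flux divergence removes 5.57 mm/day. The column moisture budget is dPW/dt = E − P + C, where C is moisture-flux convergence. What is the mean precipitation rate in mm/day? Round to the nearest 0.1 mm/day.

dPW/dt = (26.9 − 31.1) mm / (12/24 day) = -8.400 mm/day.
P = E + C − dPW/dt = 1.3 + (-5.57) − (-8.400) = 4.1 mm/day.

P ≈ 4.1 mm/day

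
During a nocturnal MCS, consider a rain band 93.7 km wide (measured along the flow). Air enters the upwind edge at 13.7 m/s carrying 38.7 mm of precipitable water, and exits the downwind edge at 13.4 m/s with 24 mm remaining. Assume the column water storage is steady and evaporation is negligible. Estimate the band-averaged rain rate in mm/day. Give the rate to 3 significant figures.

R ≈ 192 mm/day

Column moisture flux per unit crosswind length is F = V × PW.
Inflow: F_in = 13.7 × 38.7 = 530.19 mm·m/s
Outflow: F_out = 13.4 × 24 = 321.6 mm·m/s
Steady-state rate R = (F_in − F_out)/L = (530.19 − 321.6) / 93700 m = 2.226e-03 mm/s.
R = 2.226e-03 × 3600 × 24 = 192 mm/day.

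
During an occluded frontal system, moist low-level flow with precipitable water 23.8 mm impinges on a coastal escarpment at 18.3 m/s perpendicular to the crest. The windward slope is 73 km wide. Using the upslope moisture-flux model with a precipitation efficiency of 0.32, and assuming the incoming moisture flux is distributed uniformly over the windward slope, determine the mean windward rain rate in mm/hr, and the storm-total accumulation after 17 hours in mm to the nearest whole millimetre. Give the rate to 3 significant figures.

Incoming column moisture flux per unit ridge length: F = V × PW = 18.3 × 23.8 = 435.54 mm·m/s.
Spread over the 73 km slope with efficiency ε = 0.32: R = ε·F/W = 0.32 × 435.54 / 73000 m = 1.909e-03 mm/s.
R = 1.909e-03 × 3600 = 6.87 mm/hr.
Over 17 h: total = 6.87 × 17 = 116.79 ≈ 117 mm.

R ≈ 6.87 mm/hr; total ≈ 117 mm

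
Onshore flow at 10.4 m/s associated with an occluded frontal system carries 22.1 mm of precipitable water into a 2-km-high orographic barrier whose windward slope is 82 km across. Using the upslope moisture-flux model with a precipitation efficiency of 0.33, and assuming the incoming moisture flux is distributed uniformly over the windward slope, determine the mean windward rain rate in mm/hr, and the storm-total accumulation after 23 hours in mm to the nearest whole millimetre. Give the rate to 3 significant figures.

R ≈ 3.33 mm/hr; total ≈ 77 mm

Incoming column moisture flux per unit ridge length: F = V × PW = 10.4 × 22.1 = 229.84 mm·m/s.
Spread over the 82 km slope with efficiency ε = 0.33: R = ε·F/W = 0.33 × 229.84 / 82000 m = 9.250e-04 mm/s.
R = 9.250e-04 × 3600 = 3.33 mm/hr.
Over 23 h: total = 3.33 × 23 = 76.59 ≈ 77 mm.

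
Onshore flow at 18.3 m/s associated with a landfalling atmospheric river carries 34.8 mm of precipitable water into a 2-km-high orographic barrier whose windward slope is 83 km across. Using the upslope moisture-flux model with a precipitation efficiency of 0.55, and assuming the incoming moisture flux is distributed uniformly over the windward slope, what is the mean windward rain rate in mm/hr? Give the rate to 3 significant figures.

R ≈ 15.2 mm/hr

Incoming column moisture flux per unit ridge length: F = V × PW = 18.3 × 34.8 = 636.84 mm·m/s.
Spread over the 83 km slope with efficiency ε = 0.55: R = ε·F/W = 0.55 × 636.84 / 83000 m = 4.220e-03 mm/s.
R = 4.220e-03 × 3600 = 15.2 mm/hr.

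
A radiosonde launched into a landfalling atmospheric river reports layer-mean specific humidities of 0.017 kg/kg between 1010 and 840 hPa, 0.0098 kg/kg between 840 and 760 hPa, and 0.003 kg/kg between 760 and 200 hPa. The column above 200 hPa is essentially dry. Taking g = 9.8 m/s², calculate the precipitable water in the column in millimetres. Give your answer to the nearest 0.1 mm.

PW ≈ 54.6 mm

Precipitable water is the column-integrated vapour mass per unit area: PW = (1/g) Σ q̄ Δp, with q in kg/kg and Δp in Pa (1 kg/m² of water = 1 mm).
Layer 1010–840 hPa: Δp = 170 hPa = 17000 Pa, q̄ = 0.017 kg/kg → 0.017 × 17000 / 9.8 = 29.49 mm
Layer 840–760 hPa: Δp = 80 hPa = 8000 Pa, q̄ = 0.0098 kg/kg → 0.0098 × 8000 / 9.8 = 8.00 mm
Layer 760–200 hPa: Δp = 560 hPa = 56000 Pa, q̄ = 0.003 kg/kg → 0.003 × 56000 / 9.8 = 17.14 mm
PW = 29.49 + 8.00 + 17.14 = 54.63 ≈ 54.6 mm.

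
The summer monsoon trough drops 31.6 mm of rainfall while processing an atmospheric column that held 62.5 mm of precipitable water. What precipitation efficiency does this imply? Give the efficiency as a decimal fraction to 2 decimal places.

ε ≈ 0.51

ε = rainfall / PW = 31.6 / 62.5 = 0.51.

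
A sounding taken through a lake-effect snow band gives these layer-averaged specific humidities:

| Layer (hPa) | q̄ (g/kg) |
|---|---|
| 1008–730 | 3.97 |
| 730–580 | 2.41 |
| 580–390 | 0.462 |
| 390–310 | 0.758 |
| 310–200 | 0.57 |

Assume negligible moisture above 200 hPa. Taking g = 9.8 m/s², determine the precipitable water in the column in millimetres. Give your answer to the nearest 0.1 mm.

PW ≈ 17.1 mm

Precipitable water is the column-integrated vapour mass per unit area: PW = (1/g) Σ q̄ Δp, with q in kg/kg and Δp in Pa (1 kg/m² of water = 1 mm).
Layer 1008–730 hPa: Δp = 278 hPa = 27800 Pa, q̄ = 0.00397 kg/kg → 0.00397 × 27800 / 9.8 = 11.26 mm
Layer 730–580 hPa: Δp = 150 hPa = 15000 Pa, q̄ = 0.00241 kg/kg → 0.00241 × 15000 / 9.8 = 3.69 mm
Layer 580–390 hPa: Δp = 190 hPa = 19000 Pa, q̄ = 0.000462 kg/kg → 0.000462 × 19000 / 9.8 = 0.90 mm
Layer 390–310 hPa: Δp = 80 hPa = 8000 Pa, q̄ = 0.000758 kg/kg → 0.000758 × 8000 / 9.8 = 0.62 mm
Layer 310–200 hPa: Δp = 110 hPa = 11000 Pa, q̄ = 0.00057 kg/kg → 0.00057 × 11000 / 9.8 = 0.64 mm
PW = 11.26 + 3.69 + 0.90 + 0.62 + 0.64 = 17.11 ≈ 17.1 mm.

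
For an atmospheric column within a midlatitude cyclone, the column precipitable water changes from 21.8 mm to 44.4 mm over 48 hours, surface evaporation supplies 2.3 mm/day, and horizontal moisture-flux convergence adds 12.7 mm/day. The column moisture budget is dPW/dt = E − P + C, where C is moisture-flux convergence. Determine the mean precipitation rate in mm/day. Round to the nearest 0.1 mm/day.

dPW/dt = (44.4 − 21.8) mm / (48/24 day) = +11.300 mm/day.
P = E + C − dPW/dt = 2.3 + (12.7) − (+11.300) = 3.7 mm/day.

P ≈ 3.7 mm/day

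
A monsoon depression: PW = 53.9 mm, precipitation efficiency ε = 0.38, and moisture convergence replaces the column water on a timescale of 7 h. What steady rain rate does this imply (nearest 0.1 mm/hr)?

Each overturning extracts ε × PW = 0.38 × 53.9 = 20.482 mm.
Rate = ε·PW / τ = 20.482 / 7 h = 2.9 mm/hr.

R ≈ 2.9 mm/hr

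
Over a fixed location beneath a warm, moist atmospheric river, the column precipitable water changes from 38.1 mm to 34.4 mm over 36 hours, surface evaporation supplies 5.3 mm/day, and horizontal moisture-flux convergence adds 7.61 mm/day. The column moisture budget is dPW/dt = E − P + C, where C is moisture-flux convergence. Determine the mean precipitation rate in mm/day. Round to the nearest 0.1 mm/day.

P ≈ 15.4 mm/day

dPW/dt = (34.4 − 38.1) mm / (36/24 day) = -2.467 mm/day.
P = E + C − dPW/dt = 5.3 + (7.61) − (-2.467) = 15.4 mm/day.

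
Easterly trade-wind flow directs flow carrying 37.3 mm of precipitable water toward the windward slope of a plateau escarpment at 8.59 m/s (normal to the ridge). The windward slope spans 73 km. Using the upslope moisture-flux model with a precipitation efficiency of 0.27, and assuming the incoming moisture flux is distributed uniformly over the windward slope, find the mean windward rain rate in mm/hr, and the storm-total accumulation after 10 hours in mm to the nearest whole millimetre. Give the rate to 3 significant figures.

Incoming column moisture flux per unit ridge length: F = V × PW = 8.59 × 37.3 = 320.407 mm·m/s.
Spread over the 73 km slope with efficiency ε = 0.27: R = ε·F/W = 0.27 × 320.407 / 73000 m = 1.185e-03 mm/s.
R = 1.185e-03 × 3600 = 4.27 mm/hr.
Over 10 h: total = 4.27 × 10 = 42.7 ≈ 43 mm.

R ≈ 4.27 mm/hr; total ≈ 43 mm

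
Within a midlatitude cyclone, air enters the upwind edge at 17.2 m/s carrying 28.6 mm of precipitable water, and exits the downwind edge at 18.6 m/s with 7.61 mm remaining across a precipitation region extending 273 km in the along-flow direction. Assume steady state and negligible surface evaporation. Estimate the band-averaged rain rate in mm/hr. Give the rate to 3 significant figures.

R ≈ 4.62 mm/hr

Column moisture flux per unit crosswind length is F = V × PW.
Inflow: F_in = 17.2 × 28.6 = 491.92 mm·m/s
Outflow: F_out = 18.6 × 7.61 = 141.546 mm·m/s
Steady-state rate R = (F_in − F_out)/L = (491.92 − 141.546) / 273000 m = 1.283e-03 mm/s.
R = 1.283e-03 × 3600 = 4.62 mm/hr.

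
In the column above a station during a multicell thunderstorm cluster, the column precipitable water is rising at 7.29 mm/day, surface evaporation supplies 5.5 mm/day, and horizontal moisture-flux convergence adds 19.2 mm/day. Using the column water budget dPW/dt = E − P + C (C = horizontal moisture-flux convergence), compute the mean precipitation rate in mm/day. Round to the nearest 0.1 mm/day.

P ≈ 17.4 mm/day

dPW/dt = +7.29 mm/day.
P = E + C − dPW/dt = 5.5 + (19.2) − (+7.29) = 17.4 mm/day.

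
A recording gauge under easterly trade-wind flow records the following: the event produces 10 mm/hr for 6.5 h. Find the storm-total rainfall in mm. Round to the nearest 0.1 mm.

Total = Σ Rᵢ Δtᵢ = 10 × 6.5
      = 65 = 65.0 mm.

total ≈ 65.0 mm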